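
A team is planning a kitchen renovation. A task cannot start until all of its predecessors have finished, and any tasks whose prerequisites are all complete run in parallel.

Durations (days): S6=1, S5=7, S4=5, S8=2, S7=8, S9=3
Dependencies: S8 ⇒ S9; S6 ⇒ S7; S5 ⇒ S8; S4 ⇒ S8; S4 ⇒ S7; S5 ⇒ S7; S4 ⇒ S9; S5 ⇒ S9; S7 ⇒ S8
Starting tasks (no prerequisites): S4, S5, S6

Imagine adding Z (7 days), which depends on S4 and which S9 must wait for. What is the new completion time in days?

Originally the plan takes 20 days.
With Z inserted, S9 now waits for max(S8, S4, S5, Z).
New critical path: S5→S7→S8→S9 = 7+8+2+3 = 20 ⇒ 20 days.

20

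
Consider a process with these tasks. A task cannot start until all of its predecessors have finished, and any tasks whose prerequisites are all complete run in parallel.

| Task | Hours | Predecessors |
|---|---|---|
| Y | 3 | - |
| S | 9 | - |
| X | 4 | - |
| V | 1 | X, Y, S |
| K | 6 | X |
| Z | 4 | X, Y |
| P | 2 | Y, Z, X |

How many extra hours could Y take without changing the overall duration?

1

Critical path: S→V = 9+1 = 10, so the finish is 10 hours.
Y finishes as early as 3 and must finish by 4.
Slack of Y = 1 − 0 = 1 hour.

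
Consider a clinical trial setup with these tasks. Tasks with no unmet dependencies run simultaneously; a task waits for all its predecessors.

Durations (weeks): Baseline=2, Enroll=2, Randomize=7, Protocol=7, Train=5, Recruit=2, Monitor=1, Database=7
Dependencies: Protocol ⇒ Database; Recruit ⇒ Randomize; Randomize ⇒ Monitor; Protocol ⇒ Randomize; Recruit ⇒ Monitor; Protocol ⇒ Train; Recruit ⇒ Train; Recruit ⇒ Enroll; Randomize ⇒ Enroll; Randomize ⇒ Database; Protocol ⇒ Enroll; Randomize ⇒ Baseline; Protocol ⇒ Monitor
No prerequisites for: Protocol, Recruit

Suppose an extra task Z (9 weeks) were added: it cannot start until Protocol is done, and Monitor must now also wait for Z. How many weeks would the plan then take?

Originally the plan takes 21 weeks.
With Z inserted, Monitor now waits for max(Randomize, Protocol, Recruit, Z).
New critical path: Protocol→Randomize→Database = 7+7+7 = 21 ⇒ 21 weeks.

21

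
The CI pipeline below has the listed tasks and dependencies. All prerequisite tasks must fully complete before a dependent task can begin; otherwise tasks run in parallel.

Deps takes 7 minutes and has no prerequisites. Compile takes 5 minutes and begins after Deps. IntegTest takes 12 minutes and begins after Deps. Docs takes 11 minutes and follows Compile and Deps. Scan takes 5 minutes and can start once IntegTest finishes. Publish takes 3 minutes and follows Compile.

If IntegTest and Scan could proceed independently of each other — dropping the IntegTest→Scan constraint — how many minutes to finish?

With the dependency in place, Deps→IntegTest→Scan = 7+12+5 = 24 sets the finish at 24 minutes.
Without IntegTest→Scan, Scan's earliest start moves from 19 to 0.
The longest chain is now Deps→Compile→Docs = 7+5+11 = 23, so the schedule takes 23 minutes.

23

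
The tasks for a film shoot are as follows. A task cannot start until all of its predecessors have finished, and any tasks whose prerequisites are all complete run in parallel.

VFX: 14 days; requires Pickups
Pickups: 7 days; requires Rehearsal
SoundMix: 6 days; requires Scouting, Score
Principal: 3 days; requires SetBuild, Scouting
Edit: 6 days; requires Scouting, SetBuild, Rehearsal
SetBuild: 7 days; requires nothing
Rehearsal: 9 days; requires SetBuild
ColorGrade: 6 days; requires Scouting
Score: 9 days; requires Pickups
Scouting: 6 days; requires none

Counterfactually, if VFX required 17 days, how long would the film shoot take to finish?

40

Critical path before the change: SetBuild→Rehearsal→Pickups→Score→SoundMix = 7+9+7+9+6 = 38 giving 38 days.
VFX has 1 day of float (longest path through it is 37).
Now SetBuild→Rehearsal→Pickups→VFX = 7+9+7+17 = 40 is longest, so the finish becomes 40 days.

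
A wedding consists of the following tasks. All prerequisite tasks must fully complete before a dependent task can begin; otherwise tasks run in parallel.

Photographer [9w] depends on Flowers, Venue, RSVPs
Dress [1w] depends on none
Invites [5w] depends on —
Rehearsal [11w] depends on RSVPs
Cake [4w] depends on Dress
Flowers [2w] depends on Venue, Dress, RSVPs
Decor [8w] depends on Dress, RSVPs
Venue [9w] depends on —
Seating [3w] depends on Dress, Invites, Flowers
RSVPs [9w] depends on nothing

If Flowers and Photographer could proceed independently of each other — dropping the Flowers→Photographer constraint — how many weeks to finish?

Original critical path: Venue→Flowers→Photographer = 9+2+9 = 20 ⇒ 20 weeks.
Without Flowers→Photographer, Photographer's earliest start moves from 11 to 9.
After: RSVPs→Rehearsal = 9+11 = 20 → 20 weeks.

20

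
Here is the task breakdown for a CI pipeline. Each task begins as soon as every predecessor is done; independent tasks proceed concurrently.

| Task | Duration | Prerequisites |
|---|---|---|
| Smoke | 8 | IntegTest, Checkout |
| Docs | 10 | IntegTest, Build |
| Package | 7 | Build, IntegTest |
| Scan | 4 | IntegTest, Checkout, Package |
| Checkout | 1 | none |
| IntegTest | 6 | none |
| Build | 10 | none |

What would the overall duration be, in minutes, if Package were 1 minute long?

The binding path is Build→Package→Scan = 10+7+4 = 21; finish at 21 minutes.
Package is on the critical path; changing it to 1 makes that path 15 minutes.
Now Build→Docs = 10+10 = 20 is longest, so the finish becomes 20 minutes.

20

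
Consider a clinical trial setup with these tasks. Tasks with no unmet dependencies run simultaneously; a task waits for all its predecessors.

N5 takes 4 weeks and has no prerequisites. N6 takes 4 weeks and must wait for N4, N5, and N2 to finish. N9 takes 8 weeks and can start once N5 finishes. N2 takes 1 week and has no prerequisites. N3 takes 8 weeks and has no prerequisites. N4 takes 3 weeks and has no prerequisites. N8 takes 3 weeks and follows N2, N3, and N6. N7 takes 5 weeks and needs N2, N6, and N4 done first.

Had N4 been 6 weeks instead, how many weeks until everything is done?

Actual critical path: N5→N6→N7 = 4+4+5 = 13 ⇒ 13 weeks.
The longest path through N4 is only 12 weeks, so N4 has float 1.
New critical path: N4→N6→N7 = 6+4+5 = 15 ⇒ 15 weeks.

15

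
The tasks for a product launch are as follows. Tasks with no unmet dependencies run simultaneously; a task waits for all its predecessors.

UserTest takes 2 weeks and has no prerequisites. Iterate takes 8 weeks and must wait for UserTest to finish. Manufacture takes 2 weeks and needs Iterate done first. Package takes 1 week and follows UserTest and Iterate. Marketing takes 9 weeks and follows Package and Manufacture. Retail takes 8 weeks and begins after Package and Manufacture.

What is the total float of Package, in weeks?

Critical path: UserTest→Iterate→Manufacture→Marketing = 2+8+2+9 = 21, so the finish is 21 weeks.
Package finishes as early as 11 and must finish by 12.
So Package can slip 12 − 11 = 1 week.

1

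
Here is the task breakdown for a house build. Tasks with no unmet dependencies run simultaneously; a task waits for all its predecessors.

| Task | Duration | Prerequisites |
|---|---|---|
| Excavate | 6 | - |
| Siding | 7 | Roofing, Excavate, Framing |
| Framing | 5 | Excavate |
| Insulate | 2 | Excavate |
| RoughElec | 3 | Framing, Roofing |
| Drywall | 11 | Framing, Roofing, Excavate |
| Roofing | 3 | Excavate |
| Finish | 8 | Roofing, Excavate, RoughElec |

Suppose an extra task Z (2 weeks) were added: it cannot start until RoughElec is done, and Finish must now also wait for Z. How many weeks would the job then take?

Originally the job takes 22 weeks.
With Z inserted, Finish now waits for max(Roofing, Excavate, RoughElec, Z).
New critical path: Excavate→Framing→RoughElec→Z→Finish = 6+5+3+2+8 = 24 ⇒ 24 weeks.

24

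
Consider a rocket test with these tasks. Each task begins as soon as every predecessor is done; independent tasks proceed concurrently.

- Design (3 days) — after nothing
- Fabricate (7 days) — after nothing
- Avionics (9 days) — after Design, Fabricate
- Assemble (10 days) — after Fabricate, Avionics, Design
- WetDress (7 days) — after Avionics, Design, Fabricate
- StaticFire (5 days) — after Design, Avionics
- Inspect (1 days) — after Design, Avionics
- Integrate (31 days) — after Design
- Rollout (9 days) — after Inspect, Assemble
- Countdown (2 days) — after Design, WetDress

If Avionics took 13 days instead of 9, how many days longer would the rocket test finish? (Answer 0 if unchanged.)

As given, the longest chain is Fabricate→Avionics→Assemble→Rollout = 7+9+10+9 = 35, so the finish is 35 days.
Avionics is on the critical path; changing it to 13 makes that path 39 days.
That remains the longest chain; total 39 days.
Change in finish: 39 − 35 = +4 days.

4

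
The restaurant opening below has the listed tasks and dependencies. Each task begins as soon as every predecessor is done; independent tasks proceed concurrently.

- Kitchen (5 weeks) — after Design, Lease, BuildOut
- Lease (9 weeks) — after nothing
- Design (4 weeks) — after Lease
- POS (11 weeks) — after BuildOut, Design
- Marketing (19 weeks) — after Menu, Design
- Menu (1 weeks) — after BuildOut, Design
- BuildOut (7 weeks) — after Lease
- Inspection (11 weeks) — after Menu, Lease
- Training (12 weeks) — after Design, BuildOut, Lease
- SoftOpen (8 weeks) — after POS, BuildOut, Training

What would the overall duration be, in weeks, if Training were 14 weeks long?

Baseline: Lease→BuildOut→Training→SoftOpen = 9+7+12+8 = 36 → 36 weeks.
Since Training is critical, the +2 change carries straight to that chain (now 38 weeks).
No other chain overtakes it, so the finish is 38 weeks.

38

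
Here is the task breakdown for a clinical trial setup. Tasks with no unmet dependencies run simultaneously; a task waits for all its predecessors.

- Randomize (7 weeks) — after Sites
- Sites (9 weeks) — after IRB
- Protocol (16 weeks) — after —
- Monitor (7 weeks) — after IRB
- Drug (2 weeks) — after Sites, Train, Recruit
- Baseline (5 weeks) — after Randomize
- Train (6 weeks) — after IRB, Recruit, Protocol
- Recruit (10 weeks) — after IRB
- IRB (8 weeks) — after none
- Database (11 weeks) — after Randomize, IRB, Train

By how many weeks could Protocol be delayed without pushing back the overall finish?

IRB→Sites→Randomize→Database = 8+9+7+11 = 35 sets the makespan at 35 weeks.
The longest chain containing Protocol totals 33 weeks.
So Protocol can slip 18 − 16 = 2 weeks.

2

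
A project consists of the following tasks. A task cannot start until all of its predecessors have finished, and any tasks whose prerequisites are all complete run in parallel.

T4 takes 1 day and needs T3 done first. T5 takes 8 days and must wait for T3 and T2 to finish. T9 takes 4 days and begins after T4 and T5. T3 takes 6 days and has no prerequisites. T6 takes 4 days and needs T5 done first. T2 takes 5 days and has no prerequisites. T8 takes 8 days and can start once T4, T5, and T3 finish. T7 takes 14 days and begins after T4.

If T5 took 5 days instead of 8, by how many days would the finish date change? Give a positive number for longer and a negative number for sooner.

The binding path is T3→T5→T8 = 6+8+8 = 22; finish at 22 days.
T5 is on the critical path; changing it to 5 makes that path 19 days.
New critical path: T3→T4→T7 = 6+1+14 = 21 ⇒ 21 days.
Change in finish: 21 − 22 = -1 days.

-1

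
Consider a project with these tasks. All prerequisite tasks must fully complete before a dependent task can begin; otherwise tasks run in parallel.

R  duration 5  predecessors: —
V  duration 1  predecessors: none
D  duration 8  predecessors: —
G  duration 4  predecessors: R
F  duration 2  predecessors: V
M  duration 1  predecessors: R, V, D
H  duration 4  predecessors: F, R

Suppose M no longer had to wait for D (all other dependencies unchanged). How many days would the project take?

Before: longest chain R→G = 5+4 = 9, finish 9.
Without D→M, M's earliest start moves from 8 to 5.
The longest chain is now R→G = 5+4 = 9, so the project takes 9 days.

9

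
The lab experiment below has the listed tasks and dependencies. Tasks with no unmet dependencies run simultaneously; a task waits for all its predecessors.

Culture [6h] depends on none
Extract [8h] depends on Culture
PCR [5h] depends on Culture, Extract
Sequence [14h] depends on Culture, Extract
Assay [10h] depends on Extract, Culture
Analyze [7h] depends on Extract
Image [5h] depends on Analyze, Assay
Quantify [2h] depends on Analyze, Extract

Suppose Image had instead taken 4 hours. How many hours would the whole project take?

28

Actual critical path: Culture→Extract→Assay→Image = 6+8+10+5 = 29 ⇒ 29 hours.
Image lies on that path, so at 4 hours the path becomes 28 hours.
New critical path: Culture→Extract→Sequence = 6+8+14 = 28 ⇒ 28 hours.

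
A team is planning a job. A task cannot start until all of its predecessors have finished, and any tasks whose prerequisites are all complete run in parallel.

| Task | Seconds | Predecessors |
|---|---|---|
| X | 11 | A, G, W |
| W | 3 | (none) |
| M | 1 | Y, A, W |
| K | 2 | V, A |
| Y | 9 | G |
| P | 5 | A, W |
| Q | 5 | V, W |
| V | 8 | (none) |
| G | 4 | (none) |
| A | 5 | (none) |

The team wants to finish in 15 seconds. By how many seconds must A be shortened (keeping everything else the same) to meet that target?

Current finish: 16 seconds; target: 15.
A is on every critical path, so each second cut from A cuts the finish by one (this holds down to a finish of 15).
Need 16 − 15 = 1 second off A → A becomes 4 seconds, finish becomes 15.

1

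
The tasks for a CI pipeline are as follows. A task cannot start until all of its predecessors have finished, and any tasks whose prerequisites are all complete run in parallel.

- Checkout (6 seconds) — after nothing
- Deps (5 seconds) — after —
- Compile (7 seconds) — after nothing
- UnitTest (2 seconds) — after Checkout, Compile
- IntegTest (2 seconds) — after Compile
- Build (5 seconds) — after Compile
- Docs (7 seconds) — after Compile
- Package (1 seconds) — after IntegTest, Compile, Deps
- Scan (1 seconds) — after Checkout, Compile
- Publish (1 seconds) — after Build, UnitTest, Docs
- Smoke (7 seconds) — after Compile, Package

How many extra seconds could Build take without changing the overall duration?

The longest chain is Compile→IntegTest→Package→Smoke = 7+2+1+7 = 17; overall finish 17 seconds.
Longest path through Build: 13 seconds (earliest finish 12, latest finish 16).
Float = 17 − 13 = 4.

4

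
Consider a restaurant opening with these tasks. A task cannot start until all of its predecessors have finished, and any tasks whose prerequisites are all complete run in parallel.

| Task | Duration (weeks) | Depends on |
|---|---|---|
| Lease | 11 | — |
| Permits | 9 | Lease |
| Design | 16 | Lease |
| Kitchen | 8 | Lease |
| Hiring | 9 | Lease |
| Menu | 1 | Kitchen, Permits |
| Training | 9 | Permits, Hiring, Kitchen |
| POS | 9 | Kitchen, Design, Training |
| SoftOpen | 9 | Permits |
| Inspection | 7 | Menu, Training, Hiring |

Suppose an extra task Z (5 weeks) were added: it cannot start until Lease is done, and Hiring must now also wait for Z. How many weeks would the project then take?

Originally the project takes 38 weeks.
With Z inserted, Hiring now waits for max(Lease, Z).
New critical path: Lease→Z→Hiring→Training→POS = 11+5+9+9+9 = 43 ⇒ 43 weeks.

43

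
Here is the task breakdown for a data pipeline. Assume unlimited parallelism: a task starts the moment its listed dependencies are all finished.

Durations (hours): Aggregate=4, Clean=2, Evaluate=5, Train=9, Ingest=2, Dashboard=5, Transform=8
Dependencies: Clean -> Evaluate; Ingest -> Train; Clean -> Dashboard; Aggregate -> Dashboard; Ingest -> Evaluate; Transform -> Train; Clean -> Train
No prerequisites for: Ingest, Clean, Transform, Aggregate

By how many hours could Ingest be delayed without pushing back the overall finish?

Critical path: Transform→Train = 8+9 = 17, so the finish is 17 hours.
The longest chain containing Ingest totals 11 hours.
Slack of Ingest = 6 − 0 = 6 hours.

6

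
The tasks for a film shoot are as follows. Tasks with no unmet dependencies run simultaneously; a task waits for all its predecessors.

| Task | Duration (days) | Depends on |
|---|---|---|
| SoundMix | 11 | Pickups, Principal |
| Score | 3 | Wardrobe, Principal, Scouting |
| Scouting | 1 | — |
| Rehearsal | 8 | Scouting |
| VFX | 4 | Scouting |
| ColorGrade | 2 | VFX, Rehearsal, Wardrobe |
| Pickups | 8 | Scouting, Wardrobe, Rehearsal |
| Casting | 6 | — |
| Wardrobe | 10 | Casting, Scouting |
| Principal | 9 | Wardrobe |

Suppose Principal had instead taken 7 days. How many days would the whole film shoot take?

Critical path before the change: Casting→Wardrobe→Principal→SoundMix = 6+10+9+11 = 36 giving 36 days.
Principal lies on that path, so at 7 days the path becomes 34 days.
New critical path: Casting→Wardrobe→Pickups→SoundMix = 6+10+8+11 = 35 ⇒ 35 days.

35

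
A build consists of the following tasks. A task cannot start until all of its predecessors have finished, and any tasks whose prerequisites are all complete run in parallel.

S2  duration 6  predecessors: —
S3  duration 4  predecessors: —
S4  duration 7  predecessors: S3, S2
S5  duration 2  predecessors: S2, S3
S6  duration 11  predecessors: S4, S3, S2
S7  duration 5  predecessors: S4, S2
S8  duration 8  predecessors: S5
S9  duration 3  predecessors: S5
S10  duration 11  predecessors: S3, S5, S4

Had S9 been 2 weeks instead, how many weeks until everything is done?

24

The binding path is S2→S4→S6 = 6+7+11 = 24; finish at 24 weeks.
S9 is off the critical path — its longest chain is 11 weeks, giving 13 of slack.
No other chain overtakes it, so the finish is 24 weeks.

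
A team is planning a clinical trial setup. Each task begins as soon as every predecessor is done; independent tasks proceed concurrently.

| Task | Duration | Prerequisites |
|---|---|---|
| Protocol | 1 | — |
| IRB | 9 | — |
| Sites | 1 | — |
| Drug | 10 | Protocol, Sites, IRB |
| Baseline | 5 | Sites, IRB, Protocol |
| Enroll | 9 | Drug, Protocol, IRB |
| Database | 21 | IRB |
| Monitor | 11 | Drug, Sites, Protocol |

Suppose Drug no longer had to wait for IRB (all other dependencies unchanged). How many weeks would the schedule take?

30

Original critical path: IRB→Drug→Monitor = 9+10+11 = 30 ⇒ 30 weeks.
Without IRB→Drug, Drug's earliest start moves from 9 to 1.
The longest chain is now IRB→Database = 9+21 = 30, so the schedule takes 30 weeks.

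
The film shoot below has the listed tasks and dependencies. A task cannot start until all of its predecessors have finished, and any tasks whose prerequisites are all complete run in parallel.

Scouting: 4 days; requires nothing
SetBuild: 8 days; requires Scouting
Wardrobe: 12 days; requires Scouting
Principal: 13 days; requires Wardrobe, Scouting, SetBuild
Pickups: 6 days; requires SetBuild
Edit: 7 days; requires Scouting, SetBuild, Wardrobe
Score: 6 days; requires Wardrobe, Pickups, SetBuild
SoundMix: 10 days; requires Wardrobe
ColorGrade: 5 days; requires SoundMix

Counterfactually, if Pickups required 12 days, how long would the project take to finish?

31

Baseline: Scouting→Wardrobe→SoundMix→ColorGrade = 4+12+10+5 = 31 → 31 days.
The longest path through Pickups is only 24 days, so Pickups has float 7.
The critical path is still Scouting→Wardrobe→SoundMix→ColorGrade; finish is now 31 days.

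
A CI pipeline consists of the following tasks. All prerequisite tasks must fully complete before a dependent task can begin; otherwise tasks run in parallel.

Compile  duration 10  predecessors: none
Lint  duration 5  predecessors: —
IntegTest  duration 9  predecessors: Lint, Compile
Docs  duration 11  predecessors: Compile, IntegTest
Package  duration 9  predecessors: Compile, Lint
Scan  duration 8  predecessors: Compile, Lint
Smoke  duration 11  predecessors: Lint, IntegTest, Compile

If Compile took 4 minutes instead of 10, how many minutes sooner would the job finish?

The binding path is Compile→IntegTest→Docs = 10+9+11 = 30; finish at 30 minutes.
Compile is on the critical path; changing it to 4 makes that path 24 minutes.
Now Lint→IntegTest→Docs = 5+9+11 = 25 is longest, so the finish becomes 25 minutes.
Change in finish: 25 − 30 = -5 minutes.

5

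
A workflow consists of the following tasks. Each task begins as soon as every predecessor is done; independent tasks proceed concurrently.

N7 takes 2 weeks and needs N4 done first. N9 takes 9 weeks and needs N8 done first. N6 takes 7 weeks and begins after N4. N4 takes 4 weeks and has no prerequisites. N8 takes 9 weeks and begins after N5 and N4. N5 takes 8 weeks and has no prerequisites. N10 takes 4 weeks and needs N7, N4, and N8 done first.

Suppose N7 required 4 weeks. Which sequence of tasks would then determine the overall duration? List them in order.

N5, N8, N9

As given, the longest chain is N5→N8→N9 = 8+9+9 = 26, so the finish is 26 weeks.
The longest path through N7 is only 10 weeks, so N7 has float 16.
The critical path is still N5→N8→N9; finish is now 26 weeks.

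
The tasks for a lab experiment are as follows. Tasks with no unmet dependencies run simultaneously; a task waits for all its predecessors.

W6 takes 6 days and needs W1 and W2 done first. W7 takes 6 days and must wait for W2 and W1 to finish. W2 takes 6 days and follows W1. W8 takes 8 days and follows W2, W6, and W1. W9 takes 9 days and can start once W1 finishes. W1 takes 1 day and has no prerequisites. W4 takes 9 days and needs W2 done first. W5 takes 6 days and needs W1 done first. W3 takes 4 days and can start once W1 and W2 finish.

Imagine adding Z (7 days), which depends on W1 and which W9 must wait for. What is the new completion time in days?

21

Originally the job takes 21 days.
With Z inserted, W9 now waits for max(W1, Z).
New critical path: W1→W2→W6→W8 = 1+6+6+8 = 21 ⇒ 21 days.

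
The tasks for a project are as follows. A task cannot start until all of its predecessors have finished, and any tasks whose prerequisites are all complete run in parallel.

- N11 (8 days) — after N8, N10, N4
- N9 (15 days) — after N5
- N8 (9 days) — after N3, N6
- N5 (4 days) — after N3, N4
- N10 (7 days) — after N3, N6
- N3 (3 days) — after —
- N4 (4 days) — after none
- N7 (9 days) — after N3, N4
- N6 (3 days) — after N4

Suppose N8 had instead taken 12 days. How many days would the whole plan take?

27

Baseline: N4→N6→N8→N11 = 4+3+9+8 = 24 → 24 days.
N8 is on the critical path; changing it to 12 makes that path 27 days.
That remains the longest chain; total 27 days.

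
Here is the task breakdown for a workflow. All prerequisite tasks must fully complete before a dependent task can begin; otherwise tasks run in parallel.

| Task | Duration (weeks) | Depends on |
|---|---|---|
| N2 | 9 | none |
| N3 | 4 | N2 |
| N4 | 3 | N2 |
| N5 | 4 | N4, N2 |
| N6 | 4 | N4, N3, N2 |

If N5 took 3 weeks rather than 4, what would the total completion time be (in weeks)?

17

The binding path is N2→N3→N6 = 9+4+4 = 17; finish at 17 weeks.
N5 has 1 week of float (longest path through it is 16).
That remains the longest chain; total 17 weeks.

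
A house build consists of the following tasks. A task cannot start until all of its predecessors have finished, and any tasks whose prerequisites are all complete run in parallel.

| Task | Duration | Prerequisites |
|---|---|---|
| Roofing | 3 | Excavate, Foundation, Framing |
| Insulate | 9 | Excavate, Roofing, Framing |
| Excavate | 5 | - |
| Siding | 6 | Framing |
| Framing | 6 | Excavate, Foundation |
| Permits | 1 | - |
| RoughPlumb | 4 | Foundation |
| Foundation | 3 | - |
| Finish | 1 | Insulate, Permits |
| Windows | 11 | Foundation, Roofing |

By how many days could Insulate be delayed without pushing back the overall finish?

Excavate→Framing→Roofing→Windows = 5+6+3+11 = 25 sets the makespan at 25 days.
Longest path through Insulate: 24 days (earliest finish 23, latest finish 24).
Float = 25 − 24 = 1.

1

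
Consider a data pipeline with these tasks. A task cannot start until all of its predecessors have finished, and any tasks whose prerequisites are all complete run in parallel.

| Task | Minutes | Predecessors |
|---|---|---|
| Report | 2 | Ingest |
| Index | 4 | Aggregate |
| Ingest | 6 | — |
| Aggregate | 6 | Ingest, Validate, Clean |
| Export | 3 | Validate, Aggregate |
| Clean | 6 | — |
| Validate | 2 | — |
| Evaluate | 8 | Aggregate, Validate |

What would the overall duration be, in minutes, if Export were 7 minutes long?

20

As given, the longest chain is Ingest→Aggregate→Evaluate = 6+6+8 = 20, so the finish is 20 minutes.
Export is off the critical path — its longest chain is 15 minutes, giving 5 of slack.
The critical path is still Ingest→Aggregate→Evaluate; finish is now 20 minutes.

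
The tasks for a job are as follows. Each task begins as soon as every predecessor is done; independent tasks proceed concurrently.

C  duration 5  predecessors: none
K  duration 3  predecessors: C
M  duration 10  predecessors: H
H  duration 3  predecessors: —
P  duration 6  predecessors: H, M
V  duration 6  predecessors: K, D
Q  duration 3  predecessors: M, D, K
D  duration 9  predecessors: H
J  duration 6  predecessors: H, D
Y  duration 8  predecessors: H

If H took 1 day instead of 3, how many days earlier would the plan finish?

Actual critical path: H→M→P = 3+10+6 = 19 ⇒ 19 days.
H lies on that path, so at 1 day the path becomes 17 days.
No other chain overtakes it, so the finish is 17 days.
Change in finish: 17 − 19 = -2 days.

2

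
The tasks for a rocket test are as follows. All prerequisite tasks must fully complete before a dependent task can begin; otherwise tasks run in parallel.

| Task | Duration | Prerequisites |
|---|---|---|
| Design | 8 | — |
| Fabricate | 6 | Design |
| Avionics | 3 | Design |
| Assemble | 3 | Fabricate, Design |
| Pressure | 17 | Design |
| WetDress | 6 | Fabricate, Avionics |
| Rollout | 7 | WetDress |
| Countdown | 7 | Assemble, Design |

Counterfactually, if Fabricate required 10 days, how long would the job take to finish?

Actual critical path: Design→Fabricate→WetDress→Rollout = 8+6+6+7 = 27 ⇒ 27 days.
Since Fabricate is critical, the +4 change carries straight to that chain (now 31 days).
That remains the longest chain; total 31 days.

31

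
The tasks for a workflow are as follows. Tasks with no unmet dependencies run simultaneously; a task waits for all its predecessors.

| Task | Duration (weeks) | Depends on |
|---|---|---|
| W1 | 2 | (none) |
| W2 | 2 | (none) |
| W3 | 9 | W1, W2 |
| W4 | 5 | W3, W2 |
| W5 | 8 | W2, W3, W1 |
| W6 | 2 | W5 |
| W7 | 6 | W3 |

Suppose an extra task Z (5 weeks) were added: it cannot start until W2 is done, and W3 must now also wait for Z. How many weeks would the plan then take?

26

Originally the plan takes 21 weeks.
With Z inserted, W3 now waits for max(W1, W2, Z).
New critical path: W2→Z→W3→W5→W6 = 2+5+9+8+2 = 26 ⇒ 26 weeks.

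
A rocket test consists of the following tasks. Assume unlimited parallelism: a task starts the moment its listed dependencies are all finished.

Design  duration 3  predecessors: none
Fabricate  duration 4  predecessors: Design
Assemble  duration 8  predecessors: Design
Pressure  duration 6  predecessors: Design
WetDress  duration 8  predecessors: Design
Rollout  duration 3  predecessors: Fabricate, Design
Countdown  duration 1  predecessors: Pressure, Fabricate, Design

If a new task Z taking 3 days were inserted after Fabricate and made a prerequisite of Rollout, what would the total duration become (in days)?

13

Originally the project takes 11 days.
With Z inserted, Rollout now waits for max(Fabricate, Design, Z).
New critical path: Design→Fabricate→Z→Rollout = 3+4+3+3 = 13 ⇒ 13 days.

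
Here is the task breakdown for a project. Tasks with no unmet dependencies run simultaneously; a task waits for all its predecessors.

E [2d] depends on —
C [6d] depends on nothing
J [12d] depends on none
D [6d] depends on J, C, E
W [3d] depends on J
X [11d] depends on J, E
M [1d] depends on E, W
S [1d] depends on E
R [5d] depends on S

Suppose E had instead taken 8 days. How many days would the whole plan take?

As given, the longest chain is J→X = 12+11 = 23, so the finish is 23 days.
E is off the critical path — its longest chain is 13 days, giving 10 of slack.
The critical path is still J→X; finish is now 23 days.

23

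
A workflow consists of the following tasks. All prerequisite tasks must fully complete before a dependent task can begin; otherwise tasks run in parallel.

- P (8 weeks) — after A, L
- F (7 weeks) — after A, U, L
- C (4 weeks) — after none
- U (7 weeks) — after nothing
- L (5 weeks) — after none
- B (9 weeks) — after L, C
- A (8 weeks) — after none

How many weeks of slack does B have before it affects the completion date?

2

A→P = 8+8 = 16 sets the makespan at 16 weeks.
Longest path through B: 14 weeks (earliest finish 14, latest finish 16).
Float = 16 − 14 = 2.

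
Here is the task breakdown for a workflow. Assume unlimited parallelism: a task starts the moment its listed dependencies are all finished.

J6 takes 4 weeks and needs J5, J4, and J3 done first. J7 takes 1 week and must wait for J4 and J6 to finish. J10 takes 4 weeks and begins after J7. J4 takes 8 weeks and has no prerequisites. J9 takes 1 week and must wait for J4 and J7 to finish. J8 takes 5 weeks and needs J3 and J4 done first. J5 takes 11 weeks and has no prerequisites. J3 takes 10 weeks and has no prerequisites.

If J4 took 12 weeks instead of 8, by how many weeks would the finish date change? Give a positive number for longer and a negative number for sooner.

As given, the longest chain is J5→J6→J7→J10 = 11+4+1+4 = 20, so the finish is 20 weeks.
J4 is off the critical path — its longest chain is 17 weeks, giving 3 of slack.
The binding chain switches to J4→J6→J7→J10 = 12+4+1+4 = 21; finish 21 weeks.
Change in finish: 21 − 20 = +1 weeks.

1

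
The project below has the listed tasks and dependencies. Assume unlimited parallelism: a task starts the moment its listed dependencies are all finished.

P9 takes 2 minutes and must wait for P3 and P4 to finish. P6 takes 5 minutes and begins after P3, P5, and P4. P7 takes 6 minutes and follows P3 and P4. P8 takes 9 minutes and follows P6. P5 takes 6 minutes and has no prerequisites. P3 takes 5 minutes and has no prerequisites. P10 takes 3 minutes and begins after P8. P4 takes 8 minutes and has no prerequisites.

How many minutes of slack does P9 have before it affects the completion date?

The longest chain is P4→P6→P8→P10 = 8+5+9+3 = 25; overall finish 25 minutes.
The longest chain containing P9 totals 10 minutes.
So P9 can slip 25 − 10 = 15 minutes.

15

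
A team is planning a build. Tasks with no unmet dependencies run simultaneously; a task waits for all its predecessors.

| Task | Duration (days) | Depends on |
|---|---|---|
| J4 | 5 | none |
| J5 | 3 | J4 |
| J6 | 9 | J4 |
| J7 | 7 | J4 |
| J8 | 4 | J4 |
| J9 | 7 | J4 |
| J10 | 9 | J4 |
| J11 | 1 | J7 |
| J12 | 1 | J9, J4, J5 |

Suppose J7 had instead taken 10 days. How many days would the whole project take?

16

Critical path before the change: J4→J6 = 5+9 = 14 giving 14 days.
The longest path through J7 is only 13 days, so J7 has float 1.
Now J4→J7→J11 = 5+10+1 = 16 is longest, so the finish becomes 16 days.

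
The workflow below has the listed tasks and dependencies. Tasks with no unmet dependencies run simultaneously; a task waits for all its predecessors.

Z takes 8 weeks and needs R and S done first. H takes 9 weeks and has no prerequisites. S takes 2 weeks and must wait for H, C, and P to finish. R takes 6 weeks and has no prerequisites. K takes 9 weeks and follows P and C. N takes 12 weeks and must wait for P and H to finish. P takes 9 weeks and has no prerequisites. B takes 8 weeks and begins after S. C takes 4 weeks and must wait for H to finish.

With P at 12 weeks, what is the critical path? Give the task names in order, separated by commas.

P, N

Actual critical path: H→C→S→B = 9+4+2+8 = 23 ⇒ 23 weeks.
P has 2 weeks of float (longest path through it is 21).
Now P→N = 12+12 = 24 is longest, so the finish becomes 24 weeks.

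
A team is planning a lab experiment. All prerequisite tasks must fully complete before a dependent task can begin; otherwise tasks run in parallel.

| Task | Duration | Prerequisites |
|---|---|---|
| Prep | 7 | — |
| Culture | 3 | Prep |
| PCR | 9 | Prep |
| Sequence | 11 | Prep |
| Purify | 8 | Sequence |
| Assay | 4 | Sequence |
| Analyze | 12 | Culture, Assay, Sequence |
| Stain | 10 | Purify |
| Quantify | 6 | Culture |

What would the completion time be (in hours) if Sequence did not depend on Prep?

29

Before: longest chain Prep→Sequence→Purify→Stain = 7+11+8+10 = 36, finish 36.
Without Prep→Sequence, Sequence's earliest start moves from 7 to 0.
The longest chain is now Sequence→Purify→Stain = 11+8+10 = 29, so the job takes 29 hours.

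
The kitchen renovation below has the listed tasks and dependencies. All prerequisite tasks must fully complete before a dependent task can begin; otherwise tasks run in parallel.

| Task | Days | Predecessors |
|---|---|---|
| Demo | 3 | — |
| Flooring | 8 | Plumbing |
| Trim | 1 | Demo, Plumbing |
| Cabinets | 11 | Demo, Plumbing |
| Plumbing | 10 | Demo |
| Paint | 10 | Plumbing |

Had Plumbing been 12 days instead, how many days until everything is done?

26

The binding path is Demo→Plumbing→Cabinets = 3+10+11 = 24; finish at 24 days.
Plumbing is on the critical path; changing it to 12 makes that path 26 days.
The critical path is still Demo→Plumbing→Cabinets; finish is now 26 days.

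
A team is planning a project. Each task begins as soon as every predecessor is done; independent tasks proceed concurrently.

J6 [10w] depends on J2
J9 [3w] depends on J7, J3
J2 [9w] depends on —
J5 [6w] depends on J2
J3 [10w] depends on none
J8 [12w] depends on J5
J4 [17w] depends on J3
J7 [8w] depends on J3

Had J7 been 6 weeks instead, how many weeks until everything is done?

Critical path before the change: J2→J5→J8 = 9+6+12 = 27 giving 27 weeks.
J7 has 6 weeks of float (longest path through it is 21).
That remains the longest chain; total 27 weeks.

27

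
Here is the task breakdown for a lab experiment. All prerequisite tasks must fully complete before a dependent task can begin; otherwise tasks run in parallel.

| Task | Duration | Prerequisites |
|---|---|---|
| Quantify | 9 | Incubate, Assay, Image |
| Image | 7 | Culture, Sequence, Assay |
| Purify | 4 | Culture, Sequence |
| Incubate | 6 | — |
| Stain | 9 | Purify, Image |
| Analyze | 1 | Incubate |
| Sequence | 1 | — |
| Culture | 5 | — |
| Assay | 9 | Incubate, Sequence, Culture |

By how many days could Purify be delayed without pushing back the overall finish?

The longest chain is Incubate→Assay→Image→Stain = 6+9+7+9 = 31; overall finish 31 days.
Purify finishes as early as 9 and must finish by 22.
Slack of Purify = 18 − 5 = 13 days.

13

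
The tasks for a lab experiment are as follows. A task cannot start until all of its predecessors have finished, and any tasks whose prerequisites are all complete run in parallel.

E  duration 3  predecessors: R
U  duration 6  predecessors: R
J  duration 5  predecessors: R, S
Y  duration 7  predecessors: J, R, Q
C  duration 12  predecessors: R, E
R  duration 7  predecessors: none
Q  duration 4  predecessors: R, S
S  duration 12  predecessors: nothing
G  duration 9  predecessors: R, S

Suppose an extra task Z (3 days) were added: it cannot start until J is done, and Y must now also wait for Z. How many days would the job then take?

27

Originally the job takes 24 days.
With Z inserted, Y now waits for max(J, R, Q, Z).
New critical path: S→J→Z→Y = 12+5+3+7 = 27 ⇒ 27 days.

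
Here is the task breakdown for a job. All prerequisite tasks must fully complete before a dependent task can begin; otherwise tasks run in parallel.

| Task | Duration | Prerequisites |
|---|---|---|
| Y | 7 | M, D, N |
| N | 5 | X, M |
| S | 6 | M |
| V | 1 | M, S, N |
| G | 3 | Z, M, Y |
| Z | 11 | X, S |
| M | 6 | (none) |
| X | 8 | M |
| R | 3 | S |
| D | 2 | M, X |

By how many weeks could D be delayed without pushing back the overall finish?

Critical path: M→X→N→Y→G = 6+8+5+7+3 = 29, so the finish is 29 weeks.
D finishes as early as 16 and must finish by 19.
Slack of D = 17 − 14 = 3 weeks.

3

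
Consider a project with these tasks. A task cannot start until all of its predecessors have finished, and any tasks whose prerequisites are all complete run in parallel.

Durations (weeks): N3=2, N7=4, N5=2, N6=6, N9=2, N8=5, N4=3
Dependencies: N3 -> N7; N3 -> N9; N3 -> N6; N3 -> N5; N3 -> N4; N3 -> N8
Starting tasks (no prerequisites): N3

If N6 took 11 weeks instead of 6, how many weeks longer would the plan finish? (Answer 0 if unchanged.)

5

The binding path is N3→N6 = 2+6 = 8; finish at 8 weeks.
N6 is on the critical path; changing it to 11 makes that path 13 weeks.
No other chain overtakes it, so the finish is 13 weeks.
Change in finish: 13 − 8 = +5 weeks.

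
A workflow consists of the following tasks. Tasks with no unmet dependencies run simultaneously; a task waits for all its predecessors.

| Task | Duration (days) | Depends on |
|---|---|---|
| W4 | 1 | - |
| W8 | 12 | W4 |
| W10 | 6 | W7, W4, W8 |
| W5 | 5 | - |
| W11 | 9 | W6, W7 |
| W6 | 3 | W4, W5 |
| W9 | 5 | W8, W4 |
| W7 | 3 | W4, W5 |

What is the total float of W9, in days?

1

W4→W8→W10 = 1+12+6 = 19 sets the makespan at 19 days.
The longest chain containing W9 totals 18 days.
So W9 can slip 19 − 18 = 1 day.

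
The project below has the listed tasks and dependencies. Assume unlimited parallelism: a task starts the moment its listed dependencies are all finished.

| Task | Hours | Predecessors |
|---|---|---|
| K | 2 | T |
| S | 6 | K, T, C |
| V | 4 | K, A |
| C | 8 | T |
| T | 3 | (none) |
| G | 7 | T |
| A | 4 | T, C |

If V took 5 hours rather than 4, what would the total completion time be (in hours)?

20

Critical path before the change: T→C→A→V = 3+8+4+4 = 19 giving 19 hours.
Since V is critical, the +1 change carries straight to that chain (now 20 hours).
The critical path is still T→C→A→V; finish is now 20 hours.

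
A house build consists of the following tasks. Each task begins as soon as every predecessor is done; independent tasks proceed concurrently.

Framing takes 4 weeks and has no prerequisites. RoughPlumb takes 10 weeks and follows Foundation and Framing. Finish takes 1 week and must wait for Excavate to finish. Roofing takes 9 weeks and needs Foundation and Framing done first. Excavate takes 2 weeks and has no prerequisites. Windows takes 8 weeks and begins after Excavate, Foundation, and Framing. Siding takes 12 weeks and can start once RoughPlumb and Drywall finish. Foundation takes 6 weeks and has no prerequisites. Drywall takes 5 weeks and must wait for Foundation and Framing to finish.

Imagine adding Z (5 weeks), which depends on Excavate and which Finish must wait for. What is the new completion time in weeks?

Originally the job takes 28 weeks.
With Z inserted, Finish now waits for max(Excavate, Z).
New critical path: Foundation→RoughPlumb→Siding = 6+10+12 = 28 ⇒ 28 weeks.

28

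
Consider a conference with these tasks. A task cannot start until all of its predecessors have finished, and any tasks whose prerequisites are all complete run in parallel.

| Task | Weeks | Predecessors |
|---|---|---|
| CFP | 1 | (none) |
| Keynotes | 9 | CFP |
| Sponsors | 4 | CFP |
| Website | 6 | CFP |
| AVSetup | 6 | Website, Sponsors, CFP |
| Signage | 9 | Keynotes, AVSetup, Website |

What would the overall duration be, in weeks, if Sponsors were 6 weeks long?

22

Critical path before the change: CFP→Website→AVSetup→Signage = 1+6+6+9 = 22 giving 22 weeks.
The longest path through Sponsors is only 20 weeks, so Sponsors has float 2.
New critical path: CFP→Sponsors→AVSetup→Signage = 1+6+6+9 = 22 ⇒ 22 weeks.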